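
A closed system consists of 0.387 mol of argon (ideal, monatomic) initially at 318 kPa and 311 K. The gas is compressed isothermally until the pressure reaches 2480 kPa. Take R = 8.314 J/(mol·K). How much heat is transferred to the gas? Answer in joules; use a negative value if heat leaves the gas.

-2060 J

V₁ = nRT₁/P₁ = 0.387×8.314×311/318 = 3.15 L.
Isothermal: T stays 311 K; PV = const ⇒ V₂ = 0.403 L, P₂ = 2480 kPa.
ΔU = 0 (ideal gas, T constant).
W = nRT ln(V₂/V₁) = 0.387×8.314×311×ln(0.128) = -2060 J.
Q = ΔU + W = -2060 J.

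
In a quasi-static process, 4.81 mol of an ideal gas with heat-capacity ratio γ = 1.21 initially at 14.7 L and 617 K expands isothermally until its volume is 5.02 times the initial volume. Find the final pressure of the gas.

334 kPa

P₁ = nRT₁/V₁ = 4.81×8.314×617/14.7 = 1680 kPa.
Isothermal: T stays 617 K; PV = const ⇒ V₂ = 73.8 L, P₂ = 334 kPa.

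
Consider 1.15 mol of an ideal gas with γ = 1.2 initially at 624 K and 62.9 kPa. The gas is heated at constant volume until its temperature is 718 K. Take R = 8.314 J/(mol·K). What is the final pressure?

V₁ = nRT₁/P₁ = 1.15×8.314×624/62.9 = 94.9 L.
Isochoric: V stays 94.9 L; P/T = const ⇒ T₂ = 718 K, P₂ = 72.4 kPa.

72.4 kPa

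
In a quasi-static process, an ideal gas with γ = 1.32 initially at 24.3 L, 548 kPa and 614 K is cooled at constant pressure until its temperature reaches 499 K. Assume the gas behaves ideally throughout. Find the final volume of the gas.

19.7 L

Isobaric: P stays 548 kPa; V/T = const ⇒ T₂ = 499 K, V₂ = 19.7 L.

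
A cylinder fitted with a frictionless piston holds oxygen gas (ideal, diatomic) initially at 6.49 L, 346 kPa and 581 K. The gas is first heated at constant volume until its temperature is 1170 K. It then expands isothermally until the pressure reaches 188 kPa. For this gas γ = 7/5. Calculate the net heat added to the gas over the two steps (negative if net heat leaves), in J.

11600 J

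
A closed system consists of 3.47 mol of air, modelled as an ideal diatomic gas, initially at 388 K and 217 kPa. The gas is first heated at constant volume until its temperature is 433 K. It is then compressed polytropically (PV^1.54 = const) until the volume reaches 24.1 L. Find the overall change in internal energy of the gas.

19100 J

V₁ = nRT₁/P₁ = 3.47×8.314×388/217 = 51.6 L.
Step 1 — Isochoric: V stays 51.6 L; P/T = const ⇒ T₂ = 433 K, P₂ = 242 kPa.
W = 0 (no volume change).
ΔU = nCvΔT = 3.47×20.8×(433−388) = 3250 J.
Q = ΔU = 3250 J.
State after step 1: P = 242 kPa, V = 51.6 L, T = 433 K.
Step 2 — Polytropic n=1.54: T₂ = T₁(V₁/V₂)^(n−1) = 433×(2.14)^0.54 = 653 K; P₂ = P₁(V₁/V₂)^n = 782 kPa.
W = (P₁V₁−P₂V₂)/(n−1) = (242×51.6−782×24.1)/0.54 = -11800 J.
ΔU = nCvΔT = 3.47×20.8×(653−433) = 15900 J.
Q = ΔU + W = 4110 J.
Net over both steps: W = -11800 J, Q = 7360 J, ΔU = 19100 J.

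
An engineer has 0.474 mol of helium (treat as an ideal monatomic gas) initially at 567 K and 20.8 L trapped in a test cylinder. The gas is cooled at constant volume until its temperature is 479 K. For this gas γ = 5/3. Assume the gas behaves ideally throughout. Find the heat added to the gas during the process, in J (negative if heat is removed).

-520 J

P₁ = nRT₁/V₁ = 0.474×8.314×567/20.8 = 107 kPa.
Isochoric: V stays 20.8 L; P/T = const ⇒ T₂ = 479 K, P₂ = 90.8 kPa.
W = 0 (no volume change).
ΔU = nCvΔT = 0.474×12.5×(479−567) = -520 J.
Q = ΔU = -520 J.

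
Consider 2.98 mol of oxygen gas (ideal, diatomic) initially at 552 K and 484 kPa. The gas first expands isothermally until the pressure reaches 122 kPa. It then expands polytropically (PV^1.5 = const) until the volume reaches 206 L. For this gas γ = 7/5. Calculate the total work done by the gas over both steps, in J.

V₁ = nRT₁/P₁ = 2.98×8.314×552/484 = 28.3 L.
Step 1 — Isothermal: T stays 552 K; PV = const ⇒ V₂ = 112 L, P₂ = 122 kPa.
ΔU = 0 (ideal gas, T constant).
W = nRT ln(V₂/V₁) = 2.98×8.314×552×ln(3.97) = 18800 J.
Q = ΔU + W = 18800 J.
State after step 1: P = 122 kPa, V = 112 L, T = 552 K.
Step 2 — Polytropic n=1.5: T₂ = T₁(V₁/V₂)^(n−1) = 552×(0.544)^0.50 = 407 K; P₂ = P₁(V₁/V₂)^n = 49.0 kPa.
W = (P₁V₁−P₂V₂)/(n−1) = (122×112−49.0×206)/0.50 = 7180 J.
ΔU = nCvΔT = 2.98×20.8×(407−552) = -8970 J.
Q = ΔU + W = -1790 J.
Net over both steps: W = 26000 J, Q = 17100 J, ΔU = -8970 J.

26000 J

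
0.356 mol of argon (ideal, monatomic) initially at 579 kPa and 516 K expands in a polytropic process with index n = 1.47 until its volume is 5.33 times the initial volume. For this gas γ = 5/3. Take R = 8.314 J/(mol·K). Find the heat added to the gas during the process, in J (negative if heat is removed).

522 J

V₁ = nRT₁/P₁ = 0.356×8.314×516/579 = 2.64 L.
Polytropic n=1.47: T₂ = T₁(V₁/V₂)^(n−1) = 516×(0.188)^0.47 = 235 K; P₂ = P₁(V₁/V₂)^n = 49.5 kPa.
W = (P₁V₁−P₂V₂)/(n−1) = (579×2.64−49.5×14.1)/0.47 = 1770 J.
ΔU = nCvΔT = 0.356×12.5×(235−516) = -1250 J.
Q = ΔU + W = 522 J.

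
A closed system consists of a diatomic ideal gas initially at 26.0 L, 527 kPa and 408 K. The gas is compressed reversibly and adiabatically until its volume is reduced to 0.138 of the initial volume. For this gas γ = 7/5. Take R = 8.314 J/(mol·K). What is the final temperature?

901 K

Adiabatic: TV^(γ−1) = const ⇒ T₂ = 408×(7.25)^0.400 = 901 K; PV^γ = const ⇒ P₂ = 8430 kPa.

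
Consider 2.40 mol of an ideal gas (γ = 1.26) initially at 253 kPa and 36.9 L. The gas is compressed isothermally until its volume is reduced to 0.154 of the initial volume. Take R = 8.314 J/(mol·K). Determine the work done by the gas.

-17500 J

T₁ = P₁V₁/(nR) = 253×36.9/(2.40×8.314) = 468 K.
Isothermal: T stays 468 K; PV = const ⇒ V₂ = 5.68 L, P₂ = 1640 kPa.
W = nRT ln(V₂/V₁) = 2.40×8.314×468×ln(0.154) = -17500 J.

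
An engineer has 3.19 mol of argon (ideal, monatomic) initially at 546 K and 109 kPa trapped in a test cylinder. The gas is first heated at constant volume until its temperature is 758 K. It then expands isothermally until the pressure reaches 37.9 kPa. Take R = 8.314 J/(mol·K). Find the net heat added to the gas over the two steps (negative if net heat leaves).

36300 J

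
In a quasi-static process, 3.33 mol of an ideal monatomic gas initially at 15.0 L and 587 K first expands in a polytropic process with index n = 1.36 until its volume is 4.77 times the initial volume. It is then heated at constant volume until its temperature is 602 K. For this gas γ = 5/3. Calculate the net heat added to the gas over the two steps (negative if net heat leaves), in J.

20000 J

P₁ = nRT₁/V₁ = 3.33×8.314×587/15.0 = 1080 kPa.
Step 1 — Polytropic n=1.36: T₂ = T₁(V₁/V₂)^(n−1) = 587×(0.210)^0.36 = 334 K; P₂ = P₁(V₁/V₂)^n = 129 kPa.
W = (P₁V₁−P₂V₂)/(n−1) = (1080×15.0−129×71.5)/0.36 = 19400 J.
ΔU = nCvΔT = 3.33×12.5×(334−587) = -10500 J.
Q = ΔU + W = 8930 J.
State after step 1: P = 129 kPa, V = 71.5 L, T = 334 K.
Step 2 — Isochoric: V stays 71.5 L; P/T = const ⇒ T₂ = 602 K, P₂ = 233 kPa.
W = 0 (no volume change).
ΔU = nCvΔT = 3.33×12.5×(602−334) = 11100 J.
Q = ΔU = 11100 J.
Net over both steps: W = 19400 J, Q = 20000 J, ΔU = 623 J.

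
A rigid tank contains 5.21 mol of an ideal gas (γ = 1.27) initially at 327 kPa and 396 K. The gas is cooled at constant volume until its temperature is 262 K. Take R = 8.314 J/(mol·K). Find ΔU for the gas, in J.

V₁ = nRT₁/P₁ = 5.21×8.314×396/327 = 52.5 L.
Isochoric: V stays 52.5 L; P/T = const ⇒ T₂ = 262 K, P₂ = 216 kPa.
For an ideal gas ΔU = nCvΔT with Cv = R/(γ−1) = 30.8 J/(mol·K).
ΔU = 5.21×30.8×(262−396) = -21500 J.

-21500 J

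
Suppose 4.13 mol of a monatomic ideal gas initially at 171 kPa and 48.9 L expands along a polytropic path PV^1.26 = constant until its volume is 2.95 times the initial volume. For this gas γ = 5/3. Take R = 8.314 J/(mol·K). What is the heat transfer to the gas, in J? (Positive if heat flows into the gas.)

4810 J

T₁ = P₁V₁/(nR) = 171×48.9/(4.13×8.314) = 244 K.
Polytropic n=1.26: T₂ = T₁(V₁/V₂)^(n−1) = 244×(0.339)^0.26 = 184 K; P₂ = P₁(V₁/V₂)^n = 43.8 kPa.
W = (P₁V₁−P₂V₂)/(n−1) = (171×48.9−43.8×144)/0.26 = 7890 J.
ΔU = nCvΔT = 4.13×12.5×(184−244) = -3080 J.
Q = ΔU + W = 4810 J.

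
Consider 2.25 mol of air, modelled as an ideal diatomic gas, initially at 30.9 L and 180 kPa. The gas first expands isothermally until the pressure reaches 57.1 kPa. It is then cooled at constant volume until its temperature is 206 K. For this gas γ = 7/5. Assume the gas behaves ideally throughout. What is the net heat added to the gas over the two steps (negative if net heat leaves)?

T₁ = P₁V₁/(nR) = 180×30.9/(2.25×8.314) = 297 K.
Step 1 — Isothermal: T stays 297 K; PV = const ⇒ V₂ = 97.4 L, P₂ = 57.1 kPa.
ΔU = 0 (ideal gas, T constant).
W = nRT ln(V₂/V₁) = 2.25×8.314×297×ln(3.15) = 6390 J.
Q = ΔU + W = 6390 J.
State after step 1: P = 57.1 kPa, V = 97.4 L, T = 297 K.
Step 2 — Isochoric: V stays 97.4 L; P/T = const ⇒ T₂ = 206 K, P₂ = 39.6 kPa.
W = 0 (no volume change).
ΔU = nCvΔT = 2.25×20.8×(206−297) = -4270 J.
Q = ΔU = -4270 J.
Net over both steps: W = 6390 J, Q = 2110 J, ΔU = -4270 J.

2110 J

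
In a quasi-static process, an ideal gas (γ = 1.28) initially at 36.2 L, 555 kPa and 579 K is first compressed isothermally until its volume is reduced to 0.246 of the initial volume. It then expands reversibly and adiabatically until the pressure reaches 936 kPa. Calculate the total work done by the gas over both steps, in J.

n = P₁V₁/(RT₁) = 555×36.2/(8.314×579) = 4.17 mol.
Step 1 — Isothermal: T stays 579 K; PV = const ⇒ V₂ = 8.91 L, P₂ = 2260 kPa.
ΔU = 0 (ideal gas, T constant).
W = nRT ln(V₂/V₁) = 4.17×8.314×579×ln(0.246) = -28200 J.
Q = ΔU + W = -28200 J.
State after step 1: P = 2260 kPa, V = 8.91 L, T = 579 K.
Step 2 — Adiabatic: T₂/T₁ = (P₂/P₁)^((γ−1)/γ) ⇒ T₂ = 579×(0.415)^0.219 = 478 K; V₂ = 17.7 L.
ΔU = nCvΔT = 4.17×29.7×(478−579) = -12600 J.
Q = 0 for an adiabatic process, so W = −ΔU = 12600 J.
Net over both steps: W = -15600 J, Q = -28200 J, ΔU = -12600 J.

-15600 J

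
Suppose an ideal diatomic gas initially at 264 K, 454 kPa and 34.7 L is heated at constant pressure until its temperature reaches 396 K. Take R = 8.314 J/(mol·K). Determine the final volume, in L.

52.1 L

Isobaric: P stays 454 kPa; V/T = const ⇒ T₂ = 396 K, V₂ = 52.1 L.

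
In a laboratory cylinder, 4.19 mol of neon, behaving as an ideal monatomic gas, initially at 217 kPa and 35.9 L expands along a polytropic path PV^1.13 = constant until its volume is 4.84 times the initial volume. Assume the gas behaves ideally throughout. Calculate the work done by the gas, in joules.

T₁ = P₁V₁/(nR) = 217×35.9/(4.19×8.314) = 224 K.
Polytropic n=1.13: T₂ = T₁(V₁/V₂)^(n−1) = 224×(0.207)^0.13 = 182 K; P₂ = P₁(V₁/V₂)^n = 36.5 kPa.
W = (P₁V₁−P₂V₂)/(n−1) = (217×35.9−36.5×174)/0.13 = 11100 J.

11100 J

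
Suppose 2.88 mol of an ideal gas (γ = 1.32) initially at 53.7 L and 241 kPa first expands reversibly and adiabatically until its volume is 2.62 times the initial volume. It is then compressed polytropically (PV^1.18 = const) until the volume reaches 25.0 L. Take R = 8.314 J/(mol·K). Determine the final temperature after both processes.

542 K

T₁ = P₁V₁/(nR) = 241×53.7/(2.88×8.314) = 540 K.
Step 1 — Adiabatic: TV^(γ−1) = const ⇒ T₂ = 540×(0.382)^0.320 = 397 K; PV^γ = const ⇒ P₂ = 67.6 kPa.
ΔU = nCvΔT = 2.88×26.0×(397−540) = -10700 J.
Q = 0 for an adiabatic process, so W = −ΔU = 10700 J.
State after step 1: P = 67.6 kPa, V = 141 L, T = 397 K.
Step 2 — Polytropic n=1.18: T₂ = T₁(V₁/V₂)^(n−1) = 397×(5.63)^0.18 = 542 K; P₂ = P₁(V₁/V₂)^n = 519 kPa.
W = (P₁V₁−P₂V₂)/(n−1) = (67.6×141−519×25.0)/0.18 = -19300 J.
ΔU = nCvΔT = 2.88×26.0×(542−397) = 10800 J.
Q = ΔU + W = -8430 J.
Net over both steps: W = -8540 J, Q = -8430 J, ΔU = 112 J.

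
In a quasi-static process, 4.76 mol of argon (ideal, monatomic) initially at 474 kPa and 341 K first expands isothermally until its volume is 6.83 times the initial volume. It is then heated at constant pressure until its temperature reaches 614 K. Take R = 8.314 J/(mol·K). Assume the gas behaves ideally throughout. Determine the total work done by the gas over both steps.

36700 J

V₁ = nRT₁/P₁ = 4.76×8.314×341/474 = 28.5 L.
Step 1 — Isothermal: T stays 341 K; PV = const ⇒ V₂ = 194 L, P₂ = 69.4 kPa.
ΔU = 0 (ideal gas, T constant).
W = nRT ln(V₂/V₁) = 4.76×8.314×341×ln(6.83) = 25900 J.
Q = ΔU + W = 25900 J.
State after step 1: P = 69.4 kPa, V = 194 L, T = 341 K.
Step 2 — Isobaric: P stays 69.4 kPa; V/T = const ⇒ T₂ = 614 K, V₂ = 350 L.
W = PΔV = 69.4×(350−194) kPa·L = 10800 J.
ΔU = nCvΔT = 4.76×12.5×(614−341) = 16200 J.
Q = ΔU + W = nCpΔT = 27000 J.
Net over both steps: W = 36700 J, Q = 52900 J, ΔU = 16200 J.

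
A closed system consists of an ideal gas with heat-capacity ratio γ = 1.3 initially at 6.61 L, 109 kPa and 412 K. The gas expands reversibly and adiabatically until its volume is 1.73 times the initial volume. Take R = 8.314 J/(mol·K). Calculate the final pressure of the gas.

53.5 kPa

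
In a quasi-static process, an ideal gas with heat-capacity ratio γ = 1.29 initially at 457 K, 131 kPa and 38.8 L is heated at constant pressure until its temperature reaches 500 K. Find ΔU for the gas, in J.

n = P₁V₁/(RT₁) = 131×38.8/(8.314×457) = 1.34 mol.
Isobaric: P stays 131 kPa; V/T = const ⇒ T₂ = 500 K, V₂ = 42.5 L.
For an ideal gas ΔU = nCvΔT with Cv = R/(γ−1) = 28.7 J/(mol·K).
ΔU = 1.34×28.7×(500−457) = 1650 J.

1650 J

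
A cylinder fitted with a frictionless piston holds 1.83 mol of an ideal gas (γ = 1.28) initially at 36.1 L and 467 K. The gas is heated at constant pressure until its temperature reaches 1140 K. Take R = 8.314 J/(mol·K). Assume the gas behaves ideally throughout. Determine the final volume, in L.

88.1 L

P₁ = nRT₁/V₁ = 1.83×8.314×467/36.1 = 197 kPa.
Isobaric: P stays 197 kPa; V/T = const ⇒ T₂ = 1140 K, V₂ = 88.1 L.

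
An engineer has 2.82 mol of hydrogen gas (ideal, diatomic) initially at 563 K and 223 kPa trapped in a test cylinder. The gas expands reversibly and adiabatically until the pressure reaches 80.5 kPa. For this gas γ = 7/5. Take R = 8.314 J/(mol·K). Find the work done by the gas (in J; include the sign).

8330 J

V₁ = nRT₁/P₁ = 2.82×8.314×563/223 = 59.2 L.
Adiabatic: T₂/T₁ = (P₂/P₁)^((γ−1)/γ) ⇒ T₂ = 563×(0.361)^0.286 = 421 K; V₂ = 123 L.
ΔU = nCvΔT = 2.82×20.8×(421−563) = -8330 J.
Q = 0 for an adiabatic process, so W = −ΔU = 8330 J.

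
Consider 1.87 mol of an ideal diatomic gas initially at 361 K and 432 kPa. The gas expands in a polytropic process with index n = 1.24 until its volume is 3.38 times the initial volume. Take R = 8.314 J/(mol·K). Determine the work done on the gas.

-5930 J

V₁ = nRT₁/P₁ = 1.87×8.314×361/432 = 13.0 L.
Polytropic n=1.24: T₂ = T₁(V₁/V₂)^(n−1) = 361×(0.296)^0.24 = 270 K; P₂ = P₁(V₁/V₂)^n = 95.4 kPa.
W = (P₁V₁−P₂V₂)/(n−1) = (432×13.0−95.4×43.9)/0.24 = 5930 J.
Work done on the gas = −W_by = -5930 J.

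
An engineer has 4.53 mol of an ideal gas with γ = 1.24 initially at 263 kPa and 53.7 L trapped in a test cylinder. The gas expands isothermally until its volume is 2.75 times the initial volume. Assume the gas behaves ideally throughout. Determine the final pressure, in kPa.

95.6 kPa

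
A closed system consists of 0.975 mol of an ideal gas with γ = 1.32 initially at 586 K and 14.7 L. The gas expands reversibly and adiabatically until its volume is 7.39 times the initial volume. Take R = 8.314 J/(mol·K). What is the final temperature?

P₁ = nRT₁/V₁ = 0.975×8.314×586/14.7 = 323 kPa.
Adiabatic: TV^(γ−1) = const ⇒ T₂ = 586×(0.135)^0.320 = 309 K; PV^γ = const ⇒ P₂ = 23.1 kPa.

309 K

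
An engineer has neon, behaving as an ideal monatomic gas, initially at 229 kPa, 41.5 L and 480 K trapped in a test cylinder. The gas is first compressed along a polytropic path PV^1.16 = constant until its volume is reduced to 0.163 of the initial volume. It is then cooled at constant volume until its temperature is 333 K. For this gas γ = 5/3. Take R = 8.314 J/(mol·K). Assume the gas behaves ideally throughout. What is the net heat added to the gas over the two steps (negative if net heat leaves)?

n = P₁V₁/(RT₁) = 229×41.5/(8.314×480) = 2.38 mol.
Step 1 — Polytropic n=1.16: T₂ = T₁(V₁/V₂)^(n−1) = 480×(6.13)^0.16 = 642 K; P₂ = P₁(V₁/V₂)^n = 1880 kPa.
W = (P₁V₁−P₂V₂)/(n−1) = (229×41.5−1880×6.76)/0.16 = -20000 J.
ΔU = nCvΔT = 2.38×12.5×(642−480) = 4800 J.
Q = ΔU + W = -15200 J.
State after step 1: P = 1880 kPa, V = 6.76 L, T = 642 K.
Step 2 — Isochoric: V stays 6.76 L; P/T = const ⇒ T₂ = 333 K, P₂ = 975 kPa.
W = 0 (no volume change).
ΔU = nCvΔT = 2.38×12.5×(333−642) = -9170 J.
Q = ΔU = -9170 J.
Net over both steps: W = -20000 J, Q = -24400 J, ΔU = -4370 J.

-24400 J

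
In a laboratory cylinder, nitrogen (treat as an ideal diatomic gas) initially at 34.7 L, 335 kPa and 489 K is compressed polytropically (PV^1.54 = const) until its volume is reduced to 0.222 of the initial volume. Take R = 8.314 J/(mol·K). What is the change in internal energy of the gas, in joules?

36400 J

n = P₁V₁/(RT₁) = 335×34.7/(8.314×489) = 2.86 mol.
Polytropic n=1.54: T₂ = T₁(V₁/V₂)^(n−1) = 489×(4.50)^0.54 = 1100 K; P₂ = P₁(V₁/V₂)^n = 3400 kPa.
For an ideal gas ΔU = nCvΔT with Cv = (5/2)R = 20.8 J/(mol·K).
ΔU = 2.86×20.8×(1100−489) = 36400 J.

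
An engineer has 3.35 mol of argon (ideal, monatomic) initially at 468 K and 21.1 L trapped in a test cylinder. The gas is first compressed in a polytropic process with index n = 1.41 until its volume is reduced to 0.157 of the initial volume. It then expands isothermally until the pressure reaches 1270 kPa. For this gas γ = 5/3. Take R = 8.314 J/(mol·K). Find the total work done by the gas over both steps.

P₁ = nRT₁/V₁ = 3.35×8.314×468/21.1 = 618 kPa.
Step 1 — Polytropic n=1.41: T₂ = T₁(V₁/V₂)^(n−1) = 468×(6.37)^0.41 = 1000 K; P₂ = P₁(V₁/V₂)^n = 8410 kPa.
W = (P₁V₁−P₂V₂)/(n−1) = (618×21.1−8410×3.31)/0.41 = -36100 J.
ΔU = nCvΔT = 3.35×12.5×(1000−468) = 22200 J.
Q = ΔU + W = -13900 J.
State after step 1: P = 8410 kPa, V = 3.31 L, T = 1000 K.
Step 2 — Isothermal: T stays 1000 K; PV = const ⇒ V₂ = 21.9 L, P₂ = 1270 kPa.
ΔU = 0 (ideal gas, T constant).
W = nRT ln(V₂/V₁) = 3.35×8.314×1000×ln(6.62) = 52600 J.
Q = ΔU + W = 52600 J.
Net over both steps: W = 16500 J, Q = 38700 J, ΔU = 22200 J.

16500 J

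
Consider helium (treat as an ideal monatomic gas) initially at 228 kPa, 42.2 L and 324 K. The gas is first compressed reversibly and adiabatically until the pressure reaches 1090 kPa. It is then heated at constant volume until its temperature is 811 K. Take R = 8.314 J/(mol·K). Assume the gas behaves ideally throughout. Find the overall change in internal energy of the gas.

n = P₁V₁/(RT₁) = 228×42.2/(8.314×324) = 3.57 mol.
Step 1 — Adiabatic: T₂/T₁ = (P₂/P₁)^((γ−1)/γ) ⇒ T₂ = 324×(4.78)^0.400 = 606 K; V₂ = 16.5 L.
ΔU = nCvΔT = 3.57×12.5×(606−324) = 12600 J.
Q = 0 for an adiabatic process, so W = −ΔU = -12600 J.
State after step 1: P = 1090 kPa, V = 16.5 L, T = 606 K.
Step 2 — Isochoric: V stays 16.5 L; P/T = const ⇒ T₂ = 811 K, P₂ = 1460 kPa.
W = 0 (no volume change).
ΔU = nCvΔT = 3.57×12.5×(811−606) = 9140 J.
Q = ΔU = 9140 J.
Net over both steps: W = -12600 J, Q = 9140 J, ΔU = 21700 J.

21700 J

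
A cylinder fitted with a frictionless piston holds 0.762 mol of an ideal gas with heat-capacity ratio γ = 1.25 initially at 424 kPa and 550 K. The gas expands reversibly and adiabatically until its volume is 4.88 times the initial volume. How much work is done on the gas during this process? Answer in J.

V₁ = nRT₁/P₁ = 0.762×8.314×550/424 = 8.22 L.
Adiabatic: TV^(γ−1) = const ⇒ T₂ = 550×(0.205)^0.250 = 370 K; PV^γ = const ⇒ P₂ = 58.5 kPa.
ΔU = nCvΔT = 0.762×33.3×(370−550) = -4560 J.
Q = 0 for an adiabatic process, so W = −ΔU = 4560 J.
Work done on the gas = −W_by = -4560 J.

-4560 J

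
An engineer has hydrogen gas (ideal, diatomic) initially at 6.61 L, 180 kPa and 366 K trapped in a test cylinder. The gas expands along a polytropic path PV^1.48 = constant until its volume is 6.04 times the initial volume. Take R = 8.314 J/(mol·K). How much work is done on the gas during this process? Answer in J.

n = P₁V₁/(RT₁) = 180×6.61/(8.314×366) = 0.391 mol.
Polytropic n=1.48: T₂ = T₁(V₁/V₂)^(n−1) = 366×(0.166)^0.48 = 154 K; P₂ = P₁(V₁/V₂)^n = 12.6 kPa.
W = (P₁V₁−P₂V₂)/(n−1) = (180×6.61−12.6×39.9)/0.48 = 1430 J.
Work done on the gas = −W_by = -1430 J.

-1430 J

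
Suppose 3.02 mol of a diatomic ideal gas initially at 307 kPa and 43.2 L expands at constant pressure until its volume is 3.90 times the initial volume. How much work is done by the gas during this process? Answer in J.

T₁ = P₁V₁/(nR) = 307×43.2/(3.02×8.314) = 528 K.
Isobaric: P stays 307 kPa; V/T = const ⇒ T₂ = 2060 K, V₂ = 168 L.
W = PΔV = 307×(168−43.2) kPa·L = 38500 J.

38500 J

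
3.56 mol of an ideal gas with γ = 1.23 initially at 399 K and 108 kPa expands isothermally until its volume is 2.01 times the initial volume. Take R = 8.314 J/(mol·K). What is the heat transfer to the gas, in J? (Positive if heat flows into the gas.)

8240 J

V₁ = nRT₁/P₁ = 3.56×8.314×399/108 = 109 L.
Isothermal: T stays 399 K; PV = const ⇒ V₂ = 220 L, P₂ = 53.7 kPa.
ΔU = 0 (ideal gas, T constant).
W = nRT ln(V₂/V₁) = 3.56×8.314×399×ln(2.01) = 8240 J.
Q = ΔU + W = 8240 J.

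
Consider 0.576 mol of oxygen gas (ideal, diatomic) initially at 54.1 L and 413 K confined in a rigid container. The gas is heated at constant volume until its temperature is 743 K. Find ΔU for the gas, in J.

P₁ = nRT₁/V₁ = 0.576×8.314×413/54.1 = 36.6 kPa.
Isochoric: V stays 54.1 L; P/T = const ⇒ T₂ = 743 K, P₂ = 65.8 kPa.
For an ideal gas ΔU = nCvΔT with Cv = (5/2)R = 20.8 J/(mol·K).
ΔU = 0.576×20.8×(743−413) = 3950 J.

3950 J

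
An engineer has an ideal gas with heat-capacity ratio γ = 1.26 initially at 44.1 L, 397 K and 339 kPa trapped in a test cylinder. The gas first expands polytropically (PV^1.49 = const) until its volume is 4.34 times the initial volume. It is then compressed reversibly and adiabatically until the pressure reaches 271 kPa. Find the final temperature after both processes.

n = P₁V₁/(RT₁) = 339×44.1/(8.314×397) = 4.53 mol.
Step 1 — Polytropic n=1.49: T₂ = T₁(V₁/V₂)^(n−1) = 397×(0.230)^0.49 = 193 K; P₂ = P₁(V₁/V₂)^n = 38.0 kPa.
W = (P₁V₁−P₂V₂)/(n−1) = (339×44.1−38.0×191)/0.49 = 15600 J.
ΔU = nCvΔT = 4.53×32.0×(193−397) = -29500 J.
Q = ΔU + W = -13800 J.
State after step 1: P = 38.0 kPa, V = 191 L, T = 193 K.
Step 2 — Adiabatic: T₂/T₁ = (P₂/P₁)^((γ−1)/γ) ⇒ T₂ = 193×(7.12)^0.206 = 290 K; V₂ = 40.3 L.
ΔU = nCvΔT = 4.53×32.0×(290−193) = 14000 J.
Q = 0 for an adiabatic process, so W = −ΔU = -14000 J.
Net over both steps: W = 1660 J, Q = -13800 J, ΔU = -15500 J.

290 K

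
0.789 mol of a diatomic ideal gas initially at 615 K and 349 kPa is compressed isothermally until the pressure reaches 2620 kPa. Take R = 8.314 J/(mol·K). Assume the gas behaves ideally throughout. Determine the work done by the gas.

-8130 J

V₁ = nRT₁/P₁ = 0.789×8.314×615/349 = 11.6 L.
Isothermal: T stays 615 K; PV = const ⇒ V₂ = 1.54 L, P₂ = 2620 kPa.
W = nRT ln(V₂/V₁) = 0.789×8.314×615×ln(0.133) = -8130 J.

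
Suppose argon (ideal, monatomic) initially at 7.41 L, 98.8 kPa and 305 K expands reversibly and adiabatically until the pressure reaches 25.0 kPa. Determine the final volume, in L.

Adiabatic: T₂/T₁ = (P₂/P₁)^((γ−1)/γ) ⇒ T₂ = 305×(0.253)^0.400 = 176 K; V₂ = 16.9 L.

16.9 L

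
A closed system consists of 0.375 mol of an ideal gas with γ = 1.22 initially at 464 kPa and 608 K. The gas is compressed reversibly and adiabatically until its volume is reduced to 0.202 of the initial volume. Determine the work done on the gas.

3630 J

V₁ = nRT₁/P₁ = 0.375×8.314×608/464 = 4.09 L.
Adiabatic: TV^(γ−1) = const ⇒ T₂ = 608×(4.95)^0.220 = 864 K; PV^γ = const ⇒ P₂ = 3270 kPa.
ΔU = nCvΔT = 0.375×37.8×(864−608) = 3630 J.
Q = 0 for an adiabatic process, so W = −ΔU = -3630 J.
Work done on the gas = −W_by = 3630 J.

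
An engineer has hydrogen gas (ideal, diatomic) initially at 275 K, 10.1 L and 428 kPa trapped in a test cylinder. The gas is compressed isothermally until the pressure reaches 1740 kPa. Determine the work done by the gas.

n = P₁V₁/(RT₁) = 428×10.1/(8.314×275) = 1.89 mol.
Isothermal: T stays 275 K; PV = const ⇒ V₂ = 2.48 L, P₂ = 1740 kPa.
W = nRT ln(V₂/V₁) = 1.89×8.314×275×ln(0.246) = -6060 J.

-6060 J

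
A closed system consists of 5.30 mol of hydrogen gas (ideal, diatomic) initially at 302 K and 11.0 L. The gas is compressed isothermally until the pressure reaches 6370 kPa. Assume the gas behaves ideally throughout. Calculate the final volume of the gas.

2.09 L

P₁ = nRT₁/V₁ = 5.30×8.314×302/11.0 = 1210 kPa.
Isothermal: T stays 302 K; PV = const ⇒ V₂ = 2.09 L, P₂ = 6370 kPa.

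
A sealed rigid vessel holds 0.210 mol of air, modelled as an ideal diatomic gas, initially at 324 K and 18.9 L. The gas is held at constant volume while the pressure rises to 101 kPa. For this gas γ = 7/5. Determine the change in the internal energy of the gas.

P₁ = nRT₁/V₁ = 0.210×8.314×324/18.9 = 29.9 kPa.
Isochoric: V stays 18.9 L; P/T = const ⇒ T₂ = 1090 K, P₂ = 101 kPa.
For an ideal gas ΔU = nCvΔT with Cv = (5/2)R = 20.8 J/(mol·K).
ΔU = 0.210×20.8×(1090−324) = 3360 J.

3360 J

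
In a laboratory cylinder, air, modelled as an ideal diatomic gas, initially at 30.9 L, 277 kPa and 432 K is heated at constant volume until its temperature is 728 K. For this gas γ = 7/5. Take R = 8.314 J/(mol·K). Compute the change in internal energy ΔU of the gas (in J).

14700 J

n = P₁V₁/(RT₁) = 277×30.9/(8.314×432) = 2.38 mol.
Isochoric: V stays 30.9 L; P/T = const ⇒ T₂ = 728 K, P₂ = 467 kPa.
For an ideal gas ΔU = nCvΔT with Cv = (5/2)R = 20.8 J/(mol·K).
ΔU = 2.38×20.8×(728−432) = 14700 J.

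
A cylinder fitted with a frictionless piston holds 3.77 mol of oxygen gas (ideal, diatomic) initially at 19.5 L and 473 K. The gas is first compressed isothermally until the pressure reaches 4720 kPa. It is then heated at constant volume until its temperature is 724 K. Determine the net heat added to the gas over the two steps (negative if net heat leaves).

P₁ = nRT₁/V₁ = 3.77×8.314×473/19.5 = 760 kPa.
Step 1 — Isothermal: T stays 473 K; PV = const ⇒ V₂ = 3.14 L, P₂ = 4720 kPa.
ΔU = 0 (ideal gas, T constant).
W = nRT ln(V₂/V₁) = 3.77×8.314×473×ln(0.161) = -27100 J.
Q = ΔU + W = -27100 J.
State after step 1: P = 4720 kPa, V = 3.14 L, T = 473 K.
Step 2 — Isochoric: V stays 3.14 L; P/T = const ⇒ T₂ = 724 K, P₂ = 7220 kPa.
W = 0 (no volume change).
ΔU = nCvΔT = 3.77×20.8×(724−473) = 19700 J.
Q = ΔU = 19700 J.
Net over both steps: W = -27100 J, Q = -7400 J, ΔU = 19700 J.

-7400 J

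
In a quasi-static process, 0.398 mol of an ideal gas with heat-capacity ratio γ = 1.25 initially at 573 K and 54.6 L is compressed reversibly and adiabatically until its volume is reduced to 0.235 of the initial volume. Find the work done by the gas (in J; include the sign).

P₁ = nRT₁/V₁ = 0.398×8.314×573/54.6 = 34.7 kPa.
Adiabatic: TV^(γ−1) = const ⇒ T₂ = 573×(4.26)^0.250 = 823 K; PV^γ = const ⇒ P₂ = 212 kPa.
ΔU = nCvΔT = 0.398×33.3×(823−573) = 3310 J.
Q = 0 for an adiabatic process, so W = −ΔU = -3310 J.

-3310 J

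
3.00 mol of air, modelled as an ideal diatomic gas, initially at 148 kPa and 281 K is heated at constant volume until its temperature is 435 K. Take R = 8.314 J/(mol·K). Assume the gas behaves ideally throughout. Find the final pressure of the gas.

229 kPa

V₁ = nRT₁/P₁ = 3.00×8.314×281/148 = 47.4 L.
Isochoric: V stays 47.4 L; P/T = const ⇒ T₂ = 435 K, P₂ = 229 kPa.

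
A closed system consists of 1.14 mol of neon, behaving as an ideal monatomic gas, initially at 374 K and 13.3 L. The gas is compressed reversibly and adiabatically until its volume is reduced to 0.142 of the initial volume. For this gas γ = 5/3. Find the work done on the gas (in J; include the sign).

14200 J

P₁ = nRT₁/V₁ = 1.14×8.314×374/13.3 = 267 kPa.
Adiabatic: TV^(γ−1) = const ⇒ T₂ = 374×(7.04)^0.667 = 1370 K; PV^γ = const ⇒ P₂ = 6900 kPa.
ΔU = nCvΔT = 1.14×12.5×(1370−374) = 14200 J.
Q = 0 for an adiabatic process, so W = −ΔU = -14200 J.
Work done on the gas = −W_by = 14200 J.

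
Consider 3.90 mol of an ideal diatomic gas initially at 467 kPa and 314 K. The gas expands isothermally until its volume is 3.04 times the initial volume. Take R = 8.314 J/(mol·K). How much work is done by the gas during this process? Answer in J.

11300 J

V₁ = nRT₁/P₁ = 3.90×8.314×314/467 = 21.8 L.
Isothermal: T stays 314 K; PV = const ⇒ V₂ = 66.3 L, P₂ = 154 kPa.
W = nRT ln(V₂/V₁) = 3.90×8.314×314×ln(3.04) = 11300 J.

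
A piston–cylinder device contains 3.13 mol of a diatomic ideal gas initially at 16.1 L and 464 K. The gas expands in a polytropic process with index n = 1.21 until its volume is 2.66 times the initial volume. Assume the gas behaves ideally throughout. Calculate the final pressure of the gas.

P₁ = nRT₁/V₁ = 3.13×8.314×464/16.1 = 750 kPa.
Polytropic n=1.21: T₂ = T₁(V₁/V₂)^(n−1) = 464×(0.376)^0.21 = 378 K; P₂ = P₁(V₁/V₂)^n = 230 kPa.

230 kPa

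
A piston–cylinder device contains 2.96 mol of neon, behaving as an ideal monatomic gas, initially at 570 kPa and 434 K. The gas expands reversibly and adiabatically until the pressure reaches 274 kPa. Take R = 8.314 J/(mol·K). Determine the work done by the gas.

V₁ = nRT₁/P₁ = 2.96×8.314×434/570 = 18.7 L.
Adiabatic: T₂/T₁ = (P₂/P₁)^((γ−1)/γ) ⇒ T₂ = 434×(0.481)^0.400 = 324 K; V₂ = 29.1 L.
ΔU = nCvΔT = 2.96×12.5×(324−434) = -4070 J.
Q = 0 for an adiabatic process, so W = −ΔU = 4070 J.

4070 J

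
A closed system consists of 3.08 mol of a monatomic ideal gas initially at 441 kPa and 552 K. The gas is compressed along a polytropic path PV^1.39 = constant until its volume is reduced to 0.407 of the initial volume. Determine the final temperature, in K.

V₁ = nRT₁/P₁ = 3.08×8.314×552/441 = 32.1 L.
Polytropic n=1.39: T₂ = T₁(V₁/V₂)^(n−1) = 552×(2.46)^0.39 = 784 K; P₂ = P₁(V₁/V₂)^n = 1540 kPa.

784 K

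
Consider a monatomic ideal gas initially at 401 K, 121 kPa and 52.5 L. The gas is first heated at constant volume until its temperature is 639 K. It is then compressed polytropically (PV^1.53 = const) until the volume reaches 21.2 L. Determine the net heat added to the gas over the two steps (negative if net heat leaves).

n = P₁V₁/(RT₁) = 121×52.5/(8.314×401) = 1.91 mol.
Step 1 — Isochoric: V stays 52.5 L; P/T = const ⇒ T₂ = 639 K, P₂ = 193 kPa.
W = 0 (no volume change).
ΔU = nCvΔT = 1.91×12.5×(639−401) = 5660 J.
Q = ΔU = 5660 J.
State after step 1: P = 193 kPa, V = 52.5 L, T = 639 K.
Step 2 — Polytropic n=1.53: T₂ = T₁(V₁/V₂)^(n−1) = 639×(2.48)^0.53 = 1030 K; P₂ = P₁(V₁/V₂)^n = 772 kPa.
W = (P₁V₁−P₂V₂)/(n−1) = (193×52.5−772×21.2)/0.53 = -11800 J.
ΔU = nCvΔT = 1.91×12.5×(1030−639) = 9370 J.
Q = ΔU + W = -2420 J.
Net over both steps: W = -11800 J, Q = 3240 J, ΔU = 15000 J.

3240 J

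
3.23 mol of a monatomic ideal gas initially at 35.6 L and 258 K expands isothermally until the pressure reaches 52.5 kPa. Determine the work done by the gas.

9080 J

P₁ = nRT₁/V₁ = 3.23×8.314×258/35.6 = 195 kPa.
Isothermal: T stays 258 K; PV = const ⇒ V₂ = 132 L, P₂ = 52.5 kPa.
W = nRT ln(V₂/V₁) = 3.23×8.314×258×ln(3.71) = 9080 J.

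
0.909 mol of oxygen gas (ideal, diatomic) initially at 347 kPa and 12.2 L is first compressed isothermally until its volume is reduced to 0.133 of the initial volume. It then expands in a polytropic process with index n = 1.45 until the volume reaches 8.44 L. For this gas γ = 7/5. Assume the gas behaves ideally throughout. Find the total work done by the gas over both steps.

T₁ = P₁V₁/(nR) = 347×12.2/(0.909×8.314) = 560 K.
Step 1 — Isothermal: T stays 560 K; PV = const ⇒ V₂ = 1.62 L, P₂ = 2610 kPa.
ΔU = 0 (ideal gas, T constant).
W = nRT ln(V₂/V₁) = 0.909×8.314×560×ln(0.133) = -8540 J.
Q = ΔU + W = -8540 J.
State after step 1: P = 2610 kPa, V = 1.62 L, T = 560 K.
Step 2 — Polytropic n=1.45: T₂ = T₁(V₁/V₂)^(n−1) = 560×(0.192)^0.45 = 267 K; P₂ = P₁(V₁/V₂)^n = 239 kPa.
W = (P₁V₁−P₂V₂)/(n−1) = (2610×1.62−239×8.44)/0.45 = 4930 J.
ΔU = nCvΔT = 0.909×20.8×(267−560) = -5540 J.
Q = ΔU + W = -616 J.
Net over both steps: W = -3610 J, Q = -9160 J, ΔU = -5540 J.

-3610 J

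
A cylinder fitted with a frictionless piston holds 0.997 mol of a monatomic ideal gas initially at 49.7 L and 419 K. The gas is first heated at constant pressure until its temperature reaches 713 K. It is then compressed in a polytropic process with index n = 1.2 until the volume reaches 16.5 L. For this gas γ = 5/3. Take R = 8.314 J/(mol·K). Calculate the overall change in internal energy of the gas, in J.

7080 J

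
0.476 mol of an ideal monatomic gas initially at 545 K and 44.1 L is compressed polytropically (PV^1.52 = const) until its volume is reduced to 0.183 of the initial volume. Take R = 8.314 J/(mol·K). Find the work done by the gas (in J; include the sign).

-5880 J

P₁ = nRT₁/V₁ = 0.476×8.314×545/44.1 = 48.9 kPa.
Polytropic n=1.52: T₂ = T₁(V₁/V₂)^(n−1) = 545×(5.46)^0.52 = 1320 K; P₂ = P₁(V₁/V₂)^n = 646 kPa.
W = (P₁V₁−P₂V₂)/(n−1) = (48.9×44.1−646×8.07)/0.52 = -5880 J.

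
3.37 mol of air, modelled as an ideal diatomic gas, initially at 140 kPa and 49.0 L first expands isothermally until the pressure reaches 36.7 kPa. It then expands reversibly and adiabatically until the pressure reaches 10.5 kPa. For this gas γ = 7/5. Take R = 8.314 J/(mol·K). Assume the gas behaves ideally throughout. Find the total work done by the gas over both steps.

T₁ = P₁V₁/(nR) = 140×49.0/(3.37×8.314) = 245 K.
Step 1 — Isothermal: T stays 245 K; PV = const ⇒ V₂ = 187 L, P₂ = 36.7 kPa.
ΔU = 0 (ideal gas, T constant).
W = nRT ln(V₂/V₁) = 3.37×8.314×245×ln(3.81) = 9180 J.
Q = ΔU + W = 9180 J.
State after step 1: P = 36.7 kPa, V = 187 L, T = 245 K.
Step 2 — Adiabatic: T₂/T₁ = (P₂/P₁)^((γ−1)/γ) ⇒ T₂ = 245×(0.286)^0.286 = 171 K; V₂ = 457 L.
ΔU = nCvΔT = 3.37×20.8×(171−245) = -5160 J.
Q = 0 for an adiabatic process, so W = −ΔU = 5160 J.
Net over both steps: W = 14300 J, Q = 9180 J, ΔU = -5160 J.

14300 J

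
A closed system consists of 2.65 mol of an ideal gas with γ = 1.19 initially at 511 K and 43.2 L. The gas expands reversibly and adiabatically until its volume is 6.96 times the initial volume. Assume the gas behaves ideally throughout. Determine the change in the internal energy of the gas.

P₁ = nRT₁/V₁ = 2.65×8.314×511/43.2 = 261 kPa.
Adiabatic: TV^(γ−1) = const ⇒ T₂ = 511×(0.144)^0.190 = 353 K; PV^γ = const ⇒ P₂ = 25.9 kPa.
For an ideal gas ΔU = nCvΔT with Cv = R/(γ−1) = 43.8 J/(mol·K).
ΔU = 2.65×43.8×(353−511) = -18300 J.

-18300 J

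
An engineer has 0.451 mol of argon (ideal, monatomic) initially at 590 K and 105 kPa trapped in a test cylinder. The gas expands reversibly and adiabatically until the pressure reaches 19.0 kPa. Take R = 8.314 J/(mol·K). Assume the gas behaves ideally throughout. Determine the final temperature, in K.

V₁ = nRT₁/P₁ = 0.451×8.314×590/105 = 21.1 L.
Adiabatic: T₂/T₁ = (P₂/P₁)^((γ−1)/γ) ⇒ T₂ = 590×(0.181)^0.400 = 298 K; V₂ = 58.8 L.

298 K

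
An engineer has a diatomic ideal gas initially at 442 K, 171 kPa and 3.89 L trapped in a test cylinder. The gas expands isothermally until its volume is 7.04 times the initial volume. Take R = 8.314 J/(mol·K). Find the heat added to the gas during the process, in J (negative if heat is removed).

1300 J

n = P₁V₁/(RT₁) = 171×3.89/(8.314×442) = 0.181 mol.
Isothermal: T stays 442 K; PV = const ⇒ V₂ = 27.4 L, P₂ = 24.3 kPa.
ΔU = 0 (ideal gas, T constant).
W = nRT ln(V₂/V₁) = 0.181×8.314×442×ln(7.04) = 1300 J.
Q = ΔU + W = 1300 J.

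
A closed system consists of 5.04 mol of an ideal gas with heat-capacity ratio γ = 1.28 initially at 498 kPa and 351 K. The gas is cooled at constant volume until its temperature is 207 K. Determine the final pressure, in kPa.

294 kPa

V₁ = nRT₁/P₁ = 5.04×8.314×351/498 = 29.5 L.
Isochoric: V stays 29.5 L; P/T = const ⇒ T₂ = 207 K, P₂ = 294 kPa.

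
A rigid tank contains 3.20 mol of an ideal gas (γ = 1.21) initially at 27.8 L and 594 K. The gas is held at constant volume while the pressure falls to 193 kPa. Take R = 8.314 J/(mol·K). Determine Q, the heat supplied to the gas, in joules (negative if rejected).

P₁ = nRT₁/V₁ = 3.20×8.314×594/27.8 = 568 kPa.
Isochoric: V stays 27.8 L; P/T = const ⇒ T₂ = 202 K, P₂ = 193 kPa.
W = 0 (no volume change).
ΔU = nCvΔT = 3.20×39.6×(202−594) = -49700 J.
Q = ΔU = -49700 J.

-49700 J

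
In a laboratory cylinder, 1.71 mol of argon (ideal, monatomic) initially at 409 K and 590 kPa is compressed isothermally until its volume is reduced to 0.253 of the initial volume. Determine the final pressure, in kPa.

2330 kPa

V₁ = nRT₁/P₁ = 1.71×8.314×409/590 = 9.86 L.
Isothermal: T stays 409 K; PV = const ⇒ V₂ = 2.49 L, P₂ = 2330 kPa.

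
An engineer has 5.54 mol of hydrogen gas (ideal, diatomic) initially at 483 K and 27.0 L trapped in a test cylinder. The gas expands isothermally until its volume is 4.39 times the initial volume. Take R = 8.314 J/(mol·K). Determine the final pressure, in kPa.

188 kPa

P₁ = nRT₁/V₁ = 5.54×8.314×483/27.0 = 824 kPa.
Isothermal: T stays 483 K; PV = const ⇒ V₂ = 119 L, P₂ = 188 kPa.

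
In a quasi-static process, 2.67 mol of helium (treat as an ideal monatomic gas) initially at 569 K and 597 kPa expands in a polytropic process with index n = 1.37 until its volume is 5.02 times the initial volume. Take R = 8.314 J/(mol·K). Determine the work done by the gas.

15300 J

V₁ = nRT₁/P₁ = 2.67×8.314×569/597 = 21.2 L.
Polytropic n=1.37: T₂ = T₁(V₁/V₂)^(n−1) = 569×(0.199)^0.37 = 313 K; P₂ = P₁(V₁/V₂)^n = 65.5 kPa.
W = (P₁V₁−P₂V₂)/(n−1) = (597×21.2−65.5×106)/0.37 = 15300 J.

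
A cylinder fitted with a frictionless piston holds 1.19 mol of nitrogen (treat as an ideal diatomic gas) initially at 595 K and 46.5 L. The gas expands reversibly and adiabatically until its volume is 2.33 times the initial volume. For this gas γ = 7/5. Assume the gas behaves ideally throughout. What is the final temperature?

P₁ = nRT₁/V₁ = 1.19×8.314×595/46.5 = 127 kPa.
Adiabatic: TV^(γ−1) = const ⇒ T₂ = 595×(0.429)^0.400 = 424 K; PV^γ = const ⇒ P₂ = 38.7 kPa.

424 K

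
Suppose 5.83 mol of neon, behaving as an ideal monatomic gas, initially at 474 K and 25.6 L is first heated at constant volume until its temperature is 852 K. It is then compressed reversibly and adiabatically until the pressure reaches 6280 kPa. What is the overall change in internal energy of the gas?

P₁ = nRT₁/V₁ = 5.83×8.314×474/25.6 = 897 kPa.
Step 1 — Isochoric: V stays 25.6 L; P/T = const ⇒ T₂ = 852 K, P₂ = 1610 kPa.
W = 0 (no volume change).
ΔU = nCvΔT = 5.83×12.5×(852−474) = 27500 J.
Q = ΔU = 27500 J.
State after step 1: P = 1610 kPa, V = 25.6 L, T = 852 K.
Step 2 — Adiabatic: T₂/T₁ = (P₂/P₁)^((γ−1)/γ) ⇒ T₂ = 852×(3.89)^0.400 = 1470 K; V₂ = 11.3 L.
ΔU = nCvΔT = 5.83×12.5×(1470−852) = 44700 J.
Q = 0 for an adiabatic process, so W = −ΔU = -44700 J.
Net over both steps: W = -44700 J, Q = 27500 J, ΔU = 72200 J.

72200 J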